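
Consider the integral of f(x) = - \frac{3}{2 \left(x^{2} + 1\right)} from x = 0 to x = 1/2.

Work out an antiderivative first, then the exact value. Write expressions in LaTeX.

Antiderivative: F(x) = - \frac{3 \operatorname{atan}{\left(x \right)}}{2}; value = - \frac{3 \operatorname{atan}{\left(\frac{1}{2} \right)}}{2}

Differentiate the proposed F(x) back; it has to land on f(x) exactly.
F(x) = - \frac{3 \operatorname{atan}{\left(x \right)}}{2} is an antiderivative of f.
Check: d/dx[- \frac{3 \operatorname{atan}{\left(x \right)}}{2}] = - \frac{3}{2 x^{2} + 2}, which equals f(x).
F(1/2) = - \frac{3 \operatorname{atan}{\left(\frac{1}{2} \right)}}{2}; F(0) = 0.
Integral = F(1/2) - F(0) = - \frac{3 \operatorname{atan}{\left(\frac{1}{2} \right)}}{2}.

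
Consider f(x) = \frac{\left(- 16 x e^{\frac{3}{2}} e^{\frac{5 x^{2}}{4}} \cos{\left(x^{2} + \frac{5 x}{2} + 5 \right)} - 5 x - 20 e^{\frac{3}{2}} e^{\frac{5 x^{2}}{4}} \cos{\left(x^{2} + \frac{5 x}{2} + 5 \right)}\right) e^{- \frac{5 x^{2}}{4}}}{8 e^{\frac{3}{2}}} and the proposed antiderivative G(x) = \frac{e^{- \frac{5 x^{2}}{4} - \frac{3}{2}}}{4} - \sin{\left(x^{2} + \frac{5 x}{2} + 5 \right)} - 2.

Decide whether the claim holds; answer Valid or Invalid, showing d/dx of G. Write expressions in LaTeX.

d/dx[G] = \frac{\left(- 16 x e^{\frac{3}{2}} e^{\frac{5 x^{2}}{4}} \cos{\left(x^{2} + \frac{5 x}{2} + 5 \right)} - 5 x - 20 e^{\frac{3}{2}} e^{\frac{5 x^{2}}{4}} \cos{\left(x^{2} + \frac{5 x}{2} + 5 \right)}\right) e^{- \frac{5 x^{2}}{4}}}{8 e^{\frac{3}{2}}}
This equals f(x) exactly, so the claim holds.

Valid - the claim checks out under differentiation.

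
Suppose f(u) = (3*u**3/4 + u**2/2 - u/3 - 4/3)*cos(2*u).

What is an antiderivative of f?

An antiderivative F(u) passes only if d/du[F] lands on f(u) exactly.
Check: d/du[3*u**3*sin(2*u)/8 + u**2*sin(2*u)/4 + 9*u**2*cos(2*u)/16 - 35*u*sin(2*u)/48 + u*cos(2*u)/4 - 19*sin(2*u)/24 - 35*cos(2*u)/96] = 3*u**3*cos(2*u)/4 + u**2*cos(2*u)/2 - u*cos(2*u)/3 - 4*cos(2*u)/3, which equals f(u).

An antiderivative is F(u) = 3*u**3*sin(2*u)/8 + u**2*sin(2*u)/4 + 9*u**2*cos(2*u)/16 - 35*u*sin(2*u)/48 + u*cos(2*u)/4 - 19*sin(2*u)/24 - 35*cos(2*u)/96.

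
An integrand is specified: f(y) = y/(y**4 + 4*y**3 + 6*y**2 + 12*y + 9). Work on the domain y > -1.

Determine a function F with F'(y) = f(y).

An antiderivative is F(y) = -log(y + 1)/8 + log(y + 3)/8 + sqrt(3)*atan(sqrt(3)*y/3)/12.

Factor the denominator ((y + 1)*(y + 3)*(y**2 + 3)) and decompose: f = 1/(4*(y**2 + 3)) + 1/(8*(y + 3)) - 1/(8*(y + 1)); each piece integrates to a log, atan, or power term.
Check: d/dy[-log(y + 1)/8 + log(y + 3)/8 + sqrt(3)*atan(sqrt(3)*y/3)/12] = y/(y**4 + 4*y**3 + 6*y**2 + 12*y + 9) = f(y).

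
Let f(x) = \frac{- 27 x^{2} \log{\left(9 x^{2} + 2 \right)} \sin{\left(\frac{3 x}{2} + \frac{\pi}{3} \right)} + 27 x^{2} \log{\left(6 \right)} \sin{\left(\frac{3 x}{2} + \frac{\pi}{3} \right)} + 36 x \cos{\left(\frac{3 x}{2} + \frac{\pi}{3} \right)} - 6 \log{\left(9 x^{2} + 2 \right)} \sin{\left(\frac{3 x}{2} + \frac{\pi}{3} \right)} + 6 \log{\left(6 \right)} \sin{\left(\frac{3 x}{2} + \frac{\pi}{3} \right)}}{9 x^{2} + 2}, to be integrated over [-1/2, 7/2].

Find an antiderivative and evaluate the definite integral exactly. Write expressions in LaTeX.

Antiderivative: F(x) = 2 \log{\left(\frac{3 x^{2}}{2} + \frac{1}{3} \right)} \cos{\left(\frac{3 x}{2} + \frac{\pi}{3} \right)}; value = - 2 \log{\left(\frac{17}{24} \right)} \sin{\left(\frac{\pi}{6} + \frac{3}{4} \right)} + 2 \log{\left(\frac{449}{24} \right)} \cos{\left(\frac{\pi}{3} + \frac{21}{4} \right)}

Recognize the product-rule pattern: f = u'v + uv' with u = 2 \cos{\left(\frac{3 x}{2} + \frac{\pi}{3} \right)}, v = \log{\left(\frac{3 x^{2}}{2} + \frac{1}{3} \right)}, so integration by parts undoes it.
F(x) = 2 \log{\left(\frac{3 x^{2}}{2} + \frac{1}{3} \right)} \cos{\left(\frac{3 x}{2} + \frac{\pi}{3} \right)} is an antiderivative of f.
Check: d/dx[2 \log{\left(\frac{3 x^{2}}{2} + \frac{1}{3} \right)} \cos{\left(\frac{3 x}{2} + \frac{\pi}{3} \right)}] = \frac{- 27 x^{2} \log{\left(9 x^{2} + 2 \right)} \sin{\left(\frac{3 x}{2} + \frac{\pi}{3} \right)} + 27 x^{2} \log{\left(6 \right)} \sin{\left(\frac{3 x}{2} + \frac{\pi}{3} \right)} + 36 x \cos{\left(\frac{3 x}{2} + \frac{\pi}{3} \right)} - 6 \log{\left(9 x^{2} + 2 \right)} \sin{\left(\frac{3 x}{2} + \frac{\pi}{3} \right)} + 6 \log{\left(6 \right)} \sin{\left(\frac{3 x}{2} + \frac{\pi}{3} \right)}}{9 x^{2} + 2} = f(x).
F(7/2) = 2 \log{\left(\frac{449}{24} \right)} \cos{\left(\frac{\pi}{3} + \frac{21}{4} \right)}; F(-1/2) = 2 \log{\left(\frac{17}{24} \right)} \sin{\left(\frac{\pi}{6} + \frac{3}{4} \right)}.
Integral = F(7/2) - F(-1/2) = - 2 \log{\left(\frac{17}{24} \right)} \sin{\left(\frac{\pi}{6} + \frac{3}{4} \right)} + 2 \log{\left(\frac{449}{24} \right)} \cos{\left(\frac{\pi}{3} + \frac{21}{4} \right)}.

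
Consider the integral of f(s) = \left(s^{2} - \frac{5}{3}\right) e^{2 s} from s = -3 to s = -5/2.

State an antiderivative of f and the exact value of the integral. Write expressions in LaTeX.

f has the shape u'v + uv' for u = \frac{s^{2}}{2} - \frac{s}{2} - \frac{7}{12} and v = e^{2 s} — it is the derivative of the product u*v.
F(s) = \frac{s^{2} e^{2 s}}{2} - \frac{s e^{2 s}}{2} - \frac{7 e^{2 s}}{12} is an antiderivative of f.
Check: d/ds[\frac{s^{2} e^{2 s}}{2} - \frac{s e^{2 s}}{2} - \frac{7 e^{2 s}}{12}] = s^{2} e^{2 s} - \frac{5 e^{2 s}}{3}, which equals f(s).
F(-5/2) = \frac{91}{24 e^{5}}; F(-3) = \frac{65}{12 e^{6}}.
Integral = F(-5/2) - F(-3) = - \frac{65}{12 e^{6}} + \frac{91}{24 e^{5}}.

Antiderivative: F(s) = \frac{s^{2} e^{2 s}}{2} - \frac{s e^{2 s}}{2} - \frac{7 e^{2 s}}{12}; value = - \frac{65}{12 e^{6}} + \frac{91}{24 e^{5}}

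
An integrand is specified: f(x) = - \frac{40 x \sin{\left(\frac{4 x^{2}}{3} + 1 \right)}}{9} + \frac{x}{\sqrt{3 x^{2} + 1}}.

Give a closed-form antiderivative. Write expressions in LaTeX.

Integrate term by term and add the pieces.
Check: d/dx[\frac{\sqrt{3 x^{2} + 1}}{3} + \frac{5 \cos{\left(\frac{4 x^{2}}{3} + 1 \right)}}{3}] = \frac{- 40 x \sqrt{3 x^{2} + 1} \sin{\left(\frac{4 x^{2}}{3} + 1 \right)} + 9 x}{9 \sqrt{3 x^{2} + 1}}, which equals f(x).

An antiderivative is F(x) = \frac{\sqrt{3 x^{2} + 1}}{3} + \frac{5 \cos{\left(\frac{4 x^{2}}{3} + 1 \right)}}{3}.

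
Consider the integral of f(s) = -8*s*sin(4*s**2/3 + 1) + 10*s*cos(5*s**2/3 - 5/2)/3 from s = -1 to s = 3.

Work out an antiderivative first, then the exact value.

Integrate term by term and add the pieces.
F(s) = sin(5*s**2/3 - 5/2) + 3*cos(4*s**2/3 + 1) is an antiderivative of f.
Check: d/ds[sin(5*s**2/3 - 5/2) + 3*cos(4*s**2/3 + 1)] = -8*s*sin(4*s**2/3 + 1) + 10*s*cos(5*s**2/3 - 5/2)/3 = f(s).
F(3) = sin(25/2) + 3*cos(13); F(-1) = 3*cos(7/3) - sin(5/6).
Integral = F(3) - F(-1) = sin(25/2) + sin(5/6) - 3*cos(7/3) + 3*cos(13).

Antiderivative: F(s) = sin(5*s**2/3 - 5/2) + 3*cos(4*s**2/3 + 1); value = sin(25/2) + sin(5/6) - 3*cos(7/3) + 3*cos(13)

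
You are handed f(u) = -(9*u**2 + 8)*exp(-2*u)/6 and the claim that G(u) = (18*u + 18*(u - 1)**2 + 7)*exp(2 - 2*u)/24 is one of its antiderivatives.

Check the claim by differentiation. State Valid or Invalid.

Invalid: d/du[G] - f = (-9*u**2 + 9*u**2*exp(-2) + 18*u - 17 + 8*exp(-2))*exp(2)*exp(-2*u)/6, which is not 0.

d/du[G] = (-9*u**2 + 18*u - 17)*exp(2)*exp(-2*u)/6
d/du[G] - f(u) = (-9*u**2 + 9*u**2*exp(-2) + 18*u - 17 + 8*exp(-2))*exp(2)*exp(-2*u)/6 != 0.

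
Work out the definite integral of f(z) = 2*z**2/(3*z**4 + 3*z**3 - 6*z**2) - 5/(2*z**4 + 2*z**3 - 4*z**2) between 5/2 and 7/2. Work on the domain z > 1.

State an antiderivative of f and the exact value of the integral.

Antiderivative: F(z) = -(-45*z*log(z) + 44*z*log(z - 1) + z*log(z + 2) + 90)/(72*z); value = -89*log(5/2)/72 - log(11/2)/72 + log(9/2)/72 + 1/7 + 11*log(3/2)/18 + 5*log(7/2)/8

The denominator factors as 6*z**2*(z - 1)*(z + 2); partial fractions split f into directly integrable pieces: -1/(72*(z + 2)) - 11/(18*(z - 1)) + 5/(8*z) + 5/(4*z**2).
F(z) = -(-45*z*log(z) + 44*z*log(z - 1) + z*log(z + 2) + 90)/(72*z) is an antiderivative of f.
Check: d/dz[-(-45*z*log(z) + 44*z*log(z - 1) + z*log(z + 2) + 90)/(72*z)] = (4*z**2 - 15)/(6*z**4 + 6*z**3 - 12*z**2), which equals f(z).
F(7/2) = -11*log(5/2)/18 - 5/14 - log(11/2)/72 + 5*log(7/2)/8; F(5/2) = -1/2 - 11*log(3/2)/18 - log(9/2)/72 + 5*log(5/2)/8.
Integral = F(7/2) - F(5/2) = -89*log(5/2)/72 - log(11/2)/72 + log(9/2)/72 + 1/7 + 11*log(3/2)/18 + 5*log(7/2)/8.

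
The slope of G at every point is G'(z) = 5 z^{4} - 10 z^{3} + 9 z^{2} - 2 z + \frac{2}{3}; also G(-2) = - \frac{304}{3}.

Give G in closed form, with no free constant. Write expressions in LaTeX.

G(z) = z^{5} - \frac{5 z^{4}}{2} + 3 z^{3} - z^{2} + \frac{2 z}{3}

The integrand splits into summands that can be handled one at a time.
A general antiderivative is z^{5} - \frac{5 z^{4}}{2} + 3 z^{3} - z^{2} + \frac{2 z}{3} - 2 + C.
The condition gives C = - \frac{304}{3} - (- \frac{310}{3}) = 2.
So G(z) = z^{5} - \frac{5 z^{4}}{2} + 3 z^{3} - z^{2} + \frac{2 z}{3}.
Check: d/dz[z^{5} - \frac{5 z^{4}}{2} + 3 z^{3} - z^{2} + \frac{2 z}{3}] = 5 z^{4} - 10 z^{3} + 9 z^{2} - 2 z + \frac{2}{3} = G'(z).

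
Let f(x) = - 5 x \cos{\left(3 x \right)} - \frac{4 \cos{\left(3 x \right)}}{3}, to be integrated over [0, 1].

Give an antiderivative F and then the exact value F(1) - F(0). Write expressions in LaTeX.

Integrate term by term and add the pieces.
F(x) = - \frac{5 x \sin{\left(3 x \right)}}{3} - \frac{4 \sin{\left(3 x \right)}}{9} - \frac{5 \cos{\left(3 x \right)}}{9} is an antiderivative of f.
Check: d/dx[- \frac{5 x \sin{\left(3 x \right)}}{3} - \frac{4 \sin{\left(3 x \right)}}{9} - \frac{5 \cos{\left(3 x \right)}}{9}] = - 5 x \cos{\left(3 x \right)} - \frac{4 \cos{\left(3 x \right)}}{3} = f(x).
F(1) = - \frac{19 \sin{\left(3 \right)}}{9} - \frac{5 \cos{\left(3 \right)}}{9}; F(0) = - \frac{5}{9}.
Integral = F(1) - F(0) = - \frac{19 \sin{\left(3 \right)}}{9} - \frac{5 \cos{\left(3 \right)}}{9} + \frac{5}{9}.

Antiderivative: F(x) = - \frac{5 x \sin{\left(3 x \right)}}{3} - \frac{4 \sin{\left(3 x \right)}}{9} - \frac{5 \cos{\left(3 x \right)}}{9}; value = - \frac{19 \sin{\left(3 \right)}}{9} - \frac{5 \cos{\left(3 \right)}}{9} + \frac{5}{9}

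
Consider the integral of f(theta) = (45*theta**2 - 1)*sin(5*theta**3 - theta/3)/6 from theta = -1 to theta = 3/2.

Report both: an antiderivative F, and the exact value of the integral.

Antiderivative: F(theta) = -cos(5*theta**3 - theta/3)/2; value = cos(14/3)/2 - cos(131/8)/2

f matches the chain-rule pattern g'(h)*h' with inner function h(theta) = 5*theta**3 - theta/3; substituting u = h(theta) collapses the integral.
F(theta) = -cos(5*theta**3 - theta/3)/2 is an antiderivative of f.
Check: d/dtheta[-cos(5*theta**3 - theta/3)/2] = 15*theta**2*sin(5*theta**3 - theta/3)/2 - sin(5*theta**3 - theta/3)/6, which equals f(theta).
F(3/2) = -cos(131/8)/2; F(-1) = -cos(14/3)/2.
Integral = F(3/2) - F(-1) = cos(14/3)/2 - cos(131/8)/2.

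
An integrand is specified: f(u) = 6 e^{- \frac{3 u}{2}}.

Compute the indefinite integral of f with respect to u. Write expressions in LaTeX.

F(u) = - 4 e^{- \frac{3 u}{2}} + C

Check any antiderivative F(u) by computing F'(u) and comparing it with f(u).
Check: d/du[- 4 e^{- \frac{3 u}{2}}] = 6 e^{- \frac{3 u}{2}} = f(u).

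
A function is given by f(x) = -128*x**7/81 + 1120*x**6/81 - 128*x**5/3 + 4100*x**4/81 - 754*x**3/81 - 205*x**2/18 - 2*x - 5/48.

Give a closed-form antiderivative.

f matches the chain-rule pattern g'(h)*h' with inner function h(x) = 2*x**2/3 - 5*x/3 - 1/4; substituting u = h(x) collapses the integral.
Check: d/dx[-16*x**8/81 + 160*x**7/81 - 64*x**6/9 + 820*x**5/81 - 377*x**4/162 - 205*x**3/54 - x**2 - 5*x/48] = -128*x**7/81 + 1120*x**6/81 - 128*x**5/3 + 4100*x**4/81 - 754*x**3/81 - 205*x**2/18 - 2*x - 5/48 = f(x).

An antiderivative is F(x) = -16*x**8/81 + 160*x**7/81 - 64*x**6/9 + 820*x**5/81 - 377*x**4/162 - 205*x**3/54 - x**2 - 5*x/48.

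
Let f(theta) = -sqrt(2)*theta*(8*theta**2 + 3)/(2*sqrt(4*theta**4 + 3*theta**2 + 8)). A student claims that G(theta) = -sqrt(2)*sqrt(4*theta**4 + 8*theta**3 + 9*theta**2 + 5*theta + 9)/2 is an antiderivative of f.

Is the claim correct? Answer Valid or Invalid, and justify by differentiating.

Invalid: d/dtheta[G] - f = (-16*sqrt(2)*theta**3*sqrt(4*theta**4 + 3*theta**2 + 8) + 8*sqrt(2)*theta**3*sqrt(16*theta**4 + 32*theta**3 + 36*theta**2 + 20*theta + 36) - 24*sqrt(2)*theta**2*sqrt(4*theta**4 + 3*theta**2 + 8) - 18*sqrt(2)*theta*sqrt(4*theta**4 + 3*theta**2 + 8) + 3*sqrt(2)*theta*sqrt(16*theta**4 + 32*theta**3 + 36*theta**2 + 20*theta + 36) - 5*sqrt(2)*sqrt(4*theta**4 + 3*theta**2 + 8))/(2*sqrt(4*theta**4 + 3*theta**2 + 8)*sqrt(16*theta**4 + 32*theta**3 + 36*theta**2 + 20*theta + 36)), which is not 0.

d/dtheta[G] = (-16*sqrt(2)*theta**3 - 24*sqrt(2)*theta**2 - 18*sqrt(2)*theta - 5*sqrt(2))/(4*sqrt(4*theta**4 + 8*theta**3 + 9*theta**2 + 5*theta + 9))
d/dtheta[G] - f(theta) = (-16*sqrt(2)*theta**3*sqrt(4*theta**4 + 3*theta**2 + 8) + 8*sqrt(2)*theta**3*sqrt(16*theta**4 + 32*theta**3 + 36*theta**2 + 20*theta + 36) - 24*sqrt(2)*theta**2*sqrt(4*theta**4 + 3*theta**2 + 8) - 18*sqrt(2)*theta*sqrt(4*theta**4 + 3*theta**2 + 8) + 3*sqrt(2)*theta*sqrt(16*theta**4 + 32*theta**3 + 36*theta**2 + 20*theta + 36) - 5*sqrt(2)*sqrt(4*theta**4 + 3*theta**2 + 8))/(2*sqrt(4*theta**4 + 3*theta**2 + 8)*sqrt(16*theta**4 + 32*theta**3 + 36*theta**2 + 20*theta + 36)) != 0.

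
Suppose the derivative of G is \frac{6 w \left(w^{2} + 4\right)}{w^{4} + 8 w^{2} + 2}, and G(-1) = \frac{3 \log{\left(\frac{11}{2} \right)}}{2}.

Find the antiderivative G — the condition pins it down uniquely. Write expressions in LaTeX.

G(w) = \frac{3 \log{\left(\frac{w^{4}}{2} + 4 w^{2} + 1 \right)}}{2}

The substitution u = \frac{w^{4}}{2} + 4 w^{2} + 1 works: G'(w) is exactly (dG/du)*(du/dw) for that inner function.
A general antiderivative is \frac{3 \log{\left(\frac{w^{4}}{2} + 4 w^{2} + 1 \right)}}{2} + C.
The condition gives C = \frac{3 \log{\left(\frac{11}{2} \right)}}{2} - (\frac{3 \log{\left(\frac{11}{2} \right)}}{2}) = 0.
So G(w) = \frac{3 \log{\left(\frac{w^{4}}{2} + 4 w^{2} + 1 \right)}}{2}.
Check: d/dw[\frac{3 \log{\left(\frac{w^{4}}{2} + 4 w^{2} + 1 \right)}}{2}] = \frac{6 w^{3} + 24 w}{w^{4} + 8 w^{2} + 2}, which equals G'(w).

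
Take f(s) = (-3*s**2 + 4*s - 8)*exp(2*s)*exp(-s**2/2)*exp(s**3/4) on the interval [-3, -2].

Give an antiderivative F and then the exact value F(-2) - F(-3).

Antiderivative: F(s) = -4*exp(2*s)*exp(-s**2/2)*exp(s**3/4); value = -4*exp(-8) + 4*exp(-69/4)

f matches the chain-rule pattern g'(h)*h' with inner function h(s) = s**3/4 - s**2/2 + 2*s; substituting u = h(s) collapses the integral.
F(s) = -4*exp(2*s)*exp(-s**2/2)*exp(s**3/4) is an antiderivative of f.
Check: d/ds[-4*exp(2*s)*exp(-s**2/2)*exp(s**3/4)] = (-3*s**2*exp(2*s)*exp(s**3/4) + 4*s*exp(2*s)*exp(s**3/4) - 8*exp(2*s)*exp(s**3/4))*exp(-s**2/2), which equals f(s).
F(-2) = -4*exp(-8); F(-3) = -4*exp(-69/4).
Integral = F(-2) - F(-3) = -4*exp(-8) + 4*exp(-69/4).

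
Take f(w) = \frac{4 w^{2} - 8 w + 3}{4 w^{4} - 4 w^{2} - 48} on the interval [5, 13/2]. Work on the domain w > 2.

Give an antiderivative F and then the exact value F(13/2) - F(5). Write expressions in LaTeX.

The denominator factors as 4 \left(w - 2\right) \left(w + 2\right) \left(w^{2} + 3\right); partial fractions split f into directly integrable pieces: \frac{8 w + 9}{28 \left(w^{2} + 3\right)} - \frac{5}{16 \left(w + 2\right)} + \frac{3}{112 \left(w - 2\right)}.
F(w) = \frac{3 \log{\left(w - 2 \right)}}{112} - \frac{5 \log{\left(w + 2 \right)}}{16} + \frac{\log{\left(w^{2} + 3 \right)}}{7} + \frac{3 \sqrt{3} \operatorname{atan}{\left(\frac{\sqrt{3} w}{3} \right)}}{28} is an antiderivative of f.
Check: d/dw[\frac{3 \log{\left(w - 2 \right)}}{112} - \frac{5 \log{\left(w + 2 \right)}}{16} + \frac{\log{\left(w^{2} + 3 \right)}}{7} + \frac{3 \sqrt{3} \operatorname{atan}{\left(\frac{\sqrt{3} w}{3} \right)}}{28}] = \frac{4 w^{2} - 8 w + 3}{4 w^{4} - 4 w^{2} - 48} = f(w).
F(13/2) = - \frac{5 \log{\left(\frac{17}{2} \right)}}{16} + \frac{3 \log{\left(\frac{9}{2} \right)}}{112} + \frac{3 \sqrt{3} \operatorname{atan}{\left(\frac{13 \sqrt{3}}{6} \right)}}{28} + \frac{\log{\left(\frac{181}{4} \right)}}{7}; F(5) = - \frac{5 \log{\left(7 \right)}}{16} + \frac{3 \log{\left(3 \right)}}{112} + \frac{3 \sqrt{3} \operatorname{atan}{\left(\frac{5 \sqrt{3}}{3} \right)}}{28} + \frac{\log{\left(28 \right)}}{7}.
Integral = F(13/2) - F(5) = - \frac{5 \log{\left(\frac{17}{2} \right)}}{16} - \frac{\log{\left(28 \right)}}{7} - \frac{3 \sqrt{3} \operatorname{atan}{\left(\frac{5 \sqrt{3}}{3} \right)}}{28} - \frac{3 \log{\left(3 \right)}}{112} + \frac{3 \log{\left(\frac{9}{2} \right)}}{112} + \frac{3 \sqrt{3} \operatorname{atan}{\left(\frac{13 \sqrt{3}}{6} \right)}}{28} + \frac{\log{\left(\frac{181}{4} \right)}}{7} + \frac{5 \log{\left(7 \right)}}{16}.

Antiderivative: F(w) = \frac{3 \log{\left(w - 2 \right)}}{112} - \frac{5 \log{\left(w + 2 \right)}}{16} + \frac{\log{\left(w^{2} + 3 \right)}}{7} + \frac{3 \sqrt{3} \operatorname{atan}{\left(\frac{\sqrt{3} w}{3} \right)}}{28}; value = - \frac{5 \log{\left(\frac{17}{2} \right)}}{16} - \frac{\log{\left(28 \right)}}{7} - \frac{3 \sqrt{3} \operatorname{atan}{\left(\frac{5 \sqrt{3}}{3} \right)}}{28} - \frac{3 \log{\left(3 \right)}}{112} + \frac{3 \log{\left(\frac{9}{2} \right)}}{112} + \frac{3 \sqrt{3} \operatorname{atan}{\left(\frac{13 \sqrt{3}}{6} \right)}}{28} + \frac{\log{\left(\frac{181}{4} \right)}}{7} + \frac{5 \log{\left(7 \right)}}{16}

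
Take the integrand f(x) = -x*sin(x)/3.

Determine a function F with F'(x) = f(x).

Since d/dx undoes antidifferentiation here, F'(x) = f(x) is required of F(x).
Check: d/dx[x*cos(x)/3 - sin(x)/3] = -x*sin(x)/3 = f(x).

An antiderivative is F(x) = x*cos(x)/3 - sin(x)/3.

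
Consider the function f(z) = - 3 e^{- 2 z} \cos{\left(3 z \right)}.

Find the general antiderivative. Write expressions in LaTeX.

Differentiate the proposed F(z) back; it has to land on f(z) exactly.
Check: d/dz[\frac{\left(- 9 \sin{\left(3 z \right)} + 6 \cos{\left(3 z \right)}\right) e^{- 2 z}}{13}] = - 3 e^{- 2 z} \cos{\left(3 z \right)} = f(z).

F(z) = \frac{\left(- 9 \sin{\left(3 z \right)} + 6 \cos{\left(3 z \right)}\right) e^{- 2 z}}{13} + C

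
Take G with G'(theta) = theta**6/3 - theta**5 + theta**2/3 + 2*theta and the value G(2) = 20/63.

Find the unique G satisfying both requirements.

G(theta) = theta**7/21 - theta**6/6 + theta**3/9 + theta**2

The integrand splits into summands that can be handled one at a time.
A general antiderivative is theta**7/21 - theta**6/6 + theta**3/9 + theta**2 + C.
The condition gives C = 20/63 - (20/63) = 0.
So G(theta) = theta**7/21 - theta**6/6 + theta**3/9 + theta**2.
Check: d/dtheta[theta**7/21 - theta**6/6 + theta**3/9 + theta**2] = theta**6/3 - theta**5 + theta**2/3 + 2*theta = G'(theta).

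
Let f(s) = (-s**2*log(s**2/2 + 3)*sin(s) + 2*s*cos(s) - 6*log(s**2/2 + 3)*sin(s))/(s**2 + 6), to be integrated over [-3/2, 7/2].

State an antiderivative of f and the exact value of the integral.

Recognize the product-rule pattern: f = u'v + uv' with u = cos(s), v = log(s**2/2 + 3), so integration by parts undoes it.
F(s) = log(s**2/2 + 3)*cos(s) is an antiderivative of f.
Check: d/ds[log(s**2/2 + 3)*cos(s)] = (-s**2*log(s**2/2 + 3)*sin(s) + 2*s*cos(s) - 6*log(s**2/2 + 3)*sin(s))/(s**2 + 6) = f(s).
F(7/2) = log(73/8)*cos(7/2); F(-3/2) = log(33/8)*cos(3/2).
Integral = F(7/2) - F(-3/2) = log(73/8)*cos(7/2) - log(33/8)*cos(3/2).

Antiderivative: F(s) = log(s**2/2 + 3)*cos(s); value = log(73/8)*cos(7/2) - log(33/8)*cos(3/2)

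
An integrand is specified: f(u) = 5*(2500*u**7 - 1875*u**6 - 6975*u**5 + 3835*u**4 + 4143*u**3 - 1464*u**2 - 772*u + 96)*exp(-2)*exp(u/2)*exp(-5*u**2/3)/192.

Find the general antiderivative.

F(u) = -5*(5*u**2 - u - 2)**3*exp(-2)*exp(u/2)*exp(-5*u**2/3)/32 + C

Recognize the product-rule pattern: f = v'r + vr' with v = -5*(5*u**2/2 - u/2 - 1)**3/4, r = exp(-5*u**2/3 + u/2 - 2), so integration by parts undoes it.
Check: d/du[-5*(5*u**2 - u - 2)**3*exp(-2)*exp(u/2)*exp(-5*u**2/3)/32] = (12500*u**7*exp(u/2) - 9375*u**6*exp(u/2) - 34875*u**5*exp(u/2) + 19175*u**4*exp(u/2) + 20715*u**3*exp(u/2) - 7320*u**2*exp(u/2) - 3860*u*exp(u/2) + 480*exp(u/2))*exp(-2)*exp(-5*u**2/3)/192, which equals f(u).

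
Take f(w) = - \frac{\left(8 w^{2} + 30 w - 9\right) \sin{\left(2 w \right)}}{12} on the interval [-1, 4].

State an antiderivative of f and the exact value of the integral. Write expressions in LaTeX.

Antiderivative: F(w) = \frac{w^{2} \cos{\left(2 w \right)}}{3} - \frac{w \sin{\left(2 w \right)}}{3} + \frac{5 w \cos{\left(2 w \right)}}{4} - \frac{5 \sin{\left(2 w \right)}}{8} - \frac{13 \cos{\left(2 w \right)}}{24}; value = - \frac{47 \sin{\left(8 \right)}}{24} + \frac{235 \cos{\left(8 \right)}}{24} + \frac{35 \cos{\left(2 \right)}}{24} - \frac{7 \sin{\left(2 \right)}}{24}

For F(w) to be correct the identity F'(w) - f(w) = 0 must hold.
F(w) = \frac{w^{2} \cos{\left(2 w \right)}}{3} - \frac{w \sin{\left(2 w \right)}}{3} + \frac{5 w \cos{\left(2 w \right)}}{4} - \frac{5 \sin{\left(2 w \right)}}{8} - \frac{13 \cos{\left(2 w \right)}}{24} is an antiderivative of f.
Check: d/dw[\frac{w^{2} \cos{\left(2 w \right)}}{3} - \frac{w \sin{\left(2 w \right)}}{3} + \frac{5 w \cos{\left(2 w \right)}}{4} - \frac{5 \sin{\left(2 w \right)}}{8} - \frac{13 \cos{\left(2 w \right)}}{24}] = - \frac{2 w^{2} \sin{\left(2 w \right)}}{3} - \frac{5 w \sin{\left(2 w \right)}}{2} + \frac{3 \sin{\left(2 w \right)}}{4}, which equals f(w).
F(4) = - \frac{47 \sin{\left(8 \right)}}{24} + \frac{235 \cos{\left(8 \right)}}{24}; F(-1) = \frac{7 \sin{\left(2 \right)}}{24} - \frac{35 \cos{\left(2 \right)}}{24}.
Integral = F(4) - F(-1) = - \frac{47 \sin{\left(8 \right)}}{24} + \frac{235 \cos{\left(8 \right)}}{24} + \frac{35 \cos{\left(2 \right)}}{24} - \frac{7 \sin{\left(2 \right)}}{24}.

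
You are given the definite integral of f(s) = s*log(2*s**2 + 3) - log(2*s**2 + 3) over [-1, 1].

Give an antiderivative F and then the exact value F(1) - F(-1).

Antiderivative: F(s) = -s**2/2 + 2*s + (s**2/2 - s)*log(2*s**2 + 3) + 3*log(s**2 + 3/2)/4 - sqrt(6)*atan(sqrt(6)*s/3); value = -2*sqrt(6)*atan(sqrt(6)/3) - 2*log(5) + 4

Integrate term by term and add the pieces.
F(s) = -s**2/2 + 2*s + (s**2/2 - s)*log(2*s**2 + 3) + 3*log(s**2 + 3/2)/4 - sqrt(6)*atan(sqrt(6)*s/3) is an antiderivative of f.
Check: d/ds[-s**2/2 + 2*s + (s**2/2 - s)*log(2*s**2 + 3) + 3*log(s**2 + 3/2)/4 - sqrt(6)*atan(sqrt(6)*s/3)] = s*log(2*s**2 + 3) - log(2*s**2 + 3) = f(s).
F(1) = -sqrt(6)*atan(sqrt(6)/3) - log(5)/2 + 3*log(5/2)/4 + 3/2; F(-1) = -5/2 + 3*log(5/2)/4 + sqrt(6)*atan(sqrt(6)/3) + 3*log(5)/2.
Integral = F(1) - F(-1) = -2*sqrt(6)*atan(sqrt(6)/3) - 2*log(5) + 4.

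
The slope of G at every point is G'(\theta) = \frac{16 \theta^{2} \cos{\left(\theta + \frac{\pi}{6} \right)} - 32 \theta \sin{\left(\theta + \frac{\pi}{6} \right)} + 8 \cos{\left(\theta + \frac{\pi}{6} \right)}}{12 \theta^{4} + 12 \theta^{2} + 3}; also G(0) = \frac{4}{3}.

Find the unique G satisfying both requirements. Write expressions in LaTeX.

G'(\theta) has the shape u'v + uv' for u = \frac{4}{3 \left(\theta^{2} + \frac{1}{2}\right)} and v = \sin{\left(\theta + \frac{\pi}{6} \right)} — it is the derivative of the product u*v.
A general antiderivative is \frac{4 \sin{\left(\theta + \frac{\pi}{6} \right)}}{3 \left(\theta^{2} + \frac{1}{2}\right)} + C.
The condition gives C = \frac{4}{3} - (\frac{4}{3}) = 0.
So G(\theta) = \frac{8 \sin{\left(\theta + \frac{\pi}{6} \right)}}{3 \left(2 \theta^{2} + 1\right)}.
Check: d/d\theta[\frac{8 \sin{\left(\theta + \frac{\pi}{6} \right)}}{3 \left(2 \theta^{2} + 1\right)}] = \frac{16 \theta^{2} \cos{\left(\theta + \frac{\pi}{6} \right)} - 32 \theta \sin{\left(\theta + \frac{\pi}{6} \right)} + 8 \cos{\left(\theta + \frac{\pi}{6} \right)}}{12 \theta^{4} + 12 \theta^{2} + 3} = G'(\theta).

G(\theta) = \frac{8 \sin{\left(\theta + \frac{\pi}{6} \right)}}{3 \left(2 \theta^{2} + 1\right)}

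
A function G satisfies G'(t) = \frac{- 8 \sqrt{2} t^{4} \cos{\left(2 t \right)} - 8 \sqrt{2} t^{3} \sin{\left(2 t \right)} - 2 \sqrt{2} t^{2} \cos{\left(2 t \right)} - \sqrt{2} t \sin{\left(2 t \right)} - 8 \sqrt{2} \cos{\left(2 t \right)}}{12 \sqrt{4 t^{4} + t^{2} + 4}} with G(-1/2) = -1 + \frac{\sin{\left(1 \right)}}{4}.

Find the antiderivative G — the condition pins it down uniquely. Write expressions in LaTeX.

G(t) = - \frac{\sqrt{2 t^{4} + \frac{t^{2}}{2} + 2} \sin{\left(2 t \right)}}{6} - 1

Recognize the product-rule pattern: G'(t) = u'v + uv' with u = - \frac{\sqrt{2 t^{4} + \frac{t^{2}}{2} + 2}}{6}, v = \sin{\left(2 t \right)}, so integration by parts undoes it.
A general antiderivative is - \frac{\sqrt{2 t^{4} + \frac{t^{2}}{2} + 2} \sin{\left(2 t \right)}}{6} + C.
The condition gives C = -1 + \frac{\sin{\left(1 \right)}}{4} - (\frac{\sin{\left(1 \right)}}{4}) = -1.
So G(t) = - \frac{\sqrt{2 t^{4} + \frac{t^{2}}{2} + 2} \sin{\left(2 t \right)}}{6} - 1.
Check: d/dt[- \frac{\sqrt{2 t^{4} + \frac{t^{2}}{2} + 2} \sin{\left(2 t \right)}}{6} - 1] = \frac{\sqrt{2} \left(- 8 t^{4} \cos{\left(2 t \right)} - 8 t^{3} \sin{\left(2 t \right)} - 2 t^{2} \cos{\left(2 t \right)} - t \sin{\left(2 t \right)} - 8 \cos{\left(2 t \right)}\right)}{12 \sqrt{4 t^{4} + t^{2} + 4}}, which equals G'(t).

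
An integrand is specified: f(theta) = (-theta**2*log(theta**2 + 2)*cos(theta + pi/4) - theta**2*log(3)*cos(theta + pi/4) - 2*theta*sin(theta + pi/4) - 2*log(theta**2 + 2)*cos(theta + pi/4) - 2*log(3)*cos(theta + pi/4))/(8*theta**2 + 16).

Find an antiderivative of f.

An antiderivative is F(theta) = -log(theta**2 + 2)*sin(theta + pi/4)/8 - log(3)*sin(theta + pi/4)/8.

f has the shape u'v + uv' for u = -log(3*theta**2 + 6)/8 and v = sin(theta + pi/4) — it is the derivative of the product u*v.
Check: d/dtheta[-log(theta**2 + 2)*sin(theta + pi/4)/8 - log(3)*sin(theta + pi/4)/8] = (-theta**2*log(theta**2 + 2)*cos(theta + pi/4) - theta**2*log(3)*cos(theta + pi/4) - 2*theta*sin(theta + pi/4) - 2*log(theta**2 + 2)*cos(theta + pi/4) - 2*log(3)*cos(theta + pi/4))/(8*theta**2 + 16) = f(theta).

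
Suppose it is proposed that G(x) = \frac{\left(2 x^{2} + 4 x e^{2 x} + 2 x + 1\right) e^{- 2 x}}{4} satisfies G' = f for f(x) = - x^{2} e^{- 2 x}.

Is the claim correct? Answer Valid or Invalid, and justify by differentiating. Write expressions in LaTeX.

d/dx[G] = \left(- x^{2} + e^{2 x}\right) e^{- 2 x}
d/dx[G] - f(x) = 1 != 0.

Invalid: d/dx[G] - f = 1, which is not 0.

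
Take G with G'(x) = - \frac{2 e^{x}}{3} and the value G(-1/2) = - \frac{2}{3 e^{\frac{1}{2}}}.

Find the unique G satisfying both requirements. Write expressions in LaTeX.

G(x) = - \frac{2 e^{x}}{3}

Since d/dx undoes antidifferentiation here, G(x) must give back the stated G'(x).
A general antiderivative is - \frac{2 e^{x}}{3} + C.
The condition gives C = - \frac{2}{3 e^{\frac{1}{2}}} - (- \frac{2}{3 e^{\frac{1}{2}}}) = 0.
So G(x) = - \frac{2 e^{x}}{3}.
Check: d/dx[- \frac{2 e^{x}}{3}] = - \frac{2 e^{x}}{3} = G'(x).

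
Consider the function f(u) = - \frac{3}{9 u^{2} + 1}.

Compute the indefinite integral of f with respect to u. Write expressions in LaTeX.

F(u) = - \operatorname{atan}{\left(3 u \right)} + C

Differentiate the proposed F(u) back; it has to land on f(u) exactly.
Check: d/du[- \operatorname{atan}{\left(3 u \right)}] = - \frac{3}{9 u^{2} + 1} = f(u).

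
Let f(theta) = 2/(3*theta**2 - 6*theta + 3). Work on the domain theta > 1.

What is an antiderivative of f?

Any candidate F(theta) must reproduce f(theta) exactly when differentiated.
Check: d/dtheta[-2/(3*theta - 3)] = 2/(3*theta**2 - 6*theta + 3) = f(theta).

An antiderivative is F(theta) = -2/(3*theta - 3).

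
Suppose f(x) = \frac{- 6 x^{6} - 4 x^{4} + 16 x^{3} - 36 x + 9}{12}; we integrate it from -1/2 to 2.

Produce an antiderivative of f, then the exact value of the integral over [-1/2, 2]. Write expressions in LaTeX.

For F(x) to be correct the identity F'(x) - f(x) = 0 must hold.
F(x) = - \frac{x \left(30 x^{6} + 28 x^{4} - 140 x^{3} + 630 x - 315\right)}{420} is an antiderivative of f.
Check: d/dx[- \frac{x \left(30 x^{6} + 28 x^{4} - 140 x^{3} + 630 x - 315\right)}{420}] = - \frac{x^{6}}{2} - \frac{x^{4}}{3} + \frac{4 x^{3}}{3} - 3 x + \frac{3}{4}, which equals f(x).
F(2) = - \frac{731}{70}; F(-1/2) = - \frac{19529}{26880}.
Integral = F(2) - F(-1/2) = - \frac{52235}{5376}.

Antiderivative: F(x) = - \frac{x \left(30 x^{6} + 28 x^{4} - 140 x^{3} + 630 x - 315\right)}{420}; value = - \frac{52235}{5376}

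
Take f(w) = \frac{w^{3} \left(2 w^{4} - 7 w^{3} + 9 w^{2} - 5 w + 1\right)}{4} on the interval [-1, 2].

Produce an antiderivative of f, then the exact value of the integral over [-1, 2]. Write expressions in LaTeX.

Antiderivative: F(w) = \frac{w^{4} \left(w - 1\right)^{4}}{16}; value = 0

The substitution u = - \frac{w^{2}}{2} + \frac{w}{2} works: f is exactly (dF/du)*(du/dw) for that inner function.
F(w) = \frac{w^{4} \left(w - 1\right)^{4}}{16} is an antiderivative of f.
Check: d/dw[\frac{w^{4} \left(w - 1\right)^{4}}{16}] = \frac{w^{7}}{2} - \frac{7 w^{6}}{4} + \frac{9 w^{5}}{4} - \frac{5 w^{4}}{4} + \frac{w^{3}}{4}, which equals f(w).
F(2) = 1; F(-1) = 1.
Integral = F(2) - F(-1) = 0.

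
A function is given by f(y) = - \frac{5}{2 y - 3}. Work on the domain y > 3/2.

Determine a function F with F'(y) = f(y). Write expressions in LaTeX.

An antiderivative is F(y) = - \frac{5 \log{\left(2 y - 3 \right)}}{2}.

Any candidate F(y) must reproduce f(y) exactly when differentiated.
Check: d/dy[- \frac{5 \log{\left(2 y - 3 \right)}}{2}] = - \frac{5}{2 y - 3} = f(y).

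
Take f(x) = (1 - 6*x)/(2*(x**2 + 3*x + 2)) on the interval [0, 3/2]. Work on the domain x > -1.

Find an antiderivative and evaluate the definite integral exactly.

Antiderivative: F(x) = (7*log(x + 1) - 13*log(x + 2))/2; value = -13*log(7/2)/2 + 7*log(5/2)/2 + 13*log(2)/2

The denominator factors as 2*(x + 1)*(x + 2); partial fractions split f into directly integrable pieces: -13/(2*(x + 2)) + 7/(2*(x + 1)).
F(x) = (7*log(x + 1) - 13*log(x + 2))/2 is an antiderivative of f.
Check: d/dx[(7*log(x + 1) - 13*log(x + 2))/2] = (1 - 6*x)/(2*x**2 + 6*x + 4), which equals f(x).
F(3/2) = -13*log(7/2)/2 + 7*log(5/2)/2; F(0) = -13*log(2)/2.
Integral = F(3/2) - F(0) = -13*log(7/2)/2 + 7*log(5/2)/2 + 13*log(2)/2.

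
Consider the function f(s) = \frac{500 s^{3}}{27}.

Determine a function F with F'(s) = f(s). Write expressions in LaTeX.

An antiderivative is F(s) = \frac{125 s^{4}}{27}.

Any candidate F(s) must reproduce f(s) exactly when differentiated.
Check: d/ds[\frac{125 s^{4}}{27}] = \frac{500 s^{3}}{27} = f(s).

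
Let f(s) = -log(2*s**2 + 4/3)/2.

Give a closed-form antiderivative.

Any candidate F(s) must reproduce f(s) exactly when differentiated.
Check: d/ds[-s*log(2*s**2 + 4/3)/2 + s - sqrt(6)*atan(sqrt(6)*s/2)/3] = -log(s**2 + 2/3)/2 - log(2)/2, which equals f(s).

An antiderivative is F(s) = -s*log(2*s**2 + 4/3)/2 + s - sqrt(6)*atan(sqrt(6)*s/2)/3.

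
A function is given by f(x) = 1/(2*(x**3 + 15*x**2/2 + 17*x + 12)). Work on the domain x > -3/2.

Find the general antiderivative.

Factor the denominator ((x + 2)*(x + 4)*(2*x + 3)) and decompose: f = 4/(5*(2*x + 3)) + 1/(10*(x + 4)) - 1/(2*(x + 2)); each piece integrates to a log, atan, or power term.
Check: d/dx[2*log(x + 3/2)/5 - log(x + 2)/2 + log(x + 4)/10] = 1/(2*x**3 + 15*x**2 + 34*x + 24), which equals f(x).

F(x) = 2*log(x + 3/2)/5 - log(x + 2)/2 + log(x + 4)/10 + C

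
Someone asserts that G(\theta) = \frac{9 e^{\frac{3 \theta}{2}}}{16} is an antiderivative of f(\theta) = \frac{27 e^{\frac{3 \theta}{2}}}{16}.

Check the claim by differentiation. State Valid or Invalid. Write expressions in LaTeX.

Invalid: d/d\theta[G] - f = - \frac{27 e^{\frac{3 \theta}{2}}}{32}, which is not 0.

d/d\theta[G] = \frac{27 e^{\frac{3 \theta}{2}}}{32}
d/d\theta[G] - f(\theta) = - \frac{27 e^{\frac{3 \theta}{2}}}{32} != 0.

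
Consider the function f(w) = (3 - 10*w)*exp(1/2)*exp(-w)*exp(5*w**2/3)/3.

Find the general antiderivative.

F(w) = -exp(1/2)*exp(-w)*exp(5*w**2/3) + C

f matches the chain-rule pattern g'(h)*h' with inner function h(w) = 5*w**2/3 - w + 1/2; substituting u = h(w) collapses the integral.
Check: d/dw[-exp(1/2)*exp(-w)*exp(5*w**2/3)] = (-10*w*exp(1/2)*exp(5*w**2/3) + 3*exp(1/2)*exp(5*w**2/3))*exp(-w)/3, which equals f(w).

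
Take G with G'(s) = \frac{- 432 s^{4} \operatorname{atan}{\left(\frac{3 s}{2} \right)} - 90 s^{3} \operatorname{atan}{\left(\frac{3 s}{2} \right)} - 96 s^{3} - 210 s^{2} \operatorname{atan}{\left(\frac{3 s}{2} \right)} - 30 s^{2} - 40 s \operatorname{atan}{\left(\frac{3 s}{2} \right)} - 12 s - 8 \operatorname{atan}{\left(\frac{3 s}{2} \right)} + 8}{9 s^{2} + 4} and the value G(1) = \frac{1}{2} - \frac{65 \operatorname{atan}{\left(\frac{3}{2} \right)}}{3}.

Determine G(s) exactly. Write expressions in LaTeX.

G'(s) has the shape u'v + uv' for u = - 16 s^{3} - 5 s^{2} - 2 s + \frac{4}{3} and v = \operatorname{atan}{\left(\frac{3 s}{2} \right)} — it is the derivative of the product u*v.
A general antiderivative is - 4 \left(4 s^{3} + \frac{5 s^{2}}{4} + \frac{s}{2} - \frac{1}{3}\right) \operatorname{atan}{\left(\frac{3 s}{2} \right)} + C.
The condition gives C = \frac{1}{2} - \frac{65 \operatorname{atan}{\left(\frac{3}{2} \right)}}{3} - (- \frac{65 \operatorname{atan}{\left(\frac{3}{2} \right)}}{3}) = \frac{1}{2}.
So G(s) = - 16 s^{3} \operatorname{atan}{\left(\frac{3 s}{2} \right)} - 5 s^{2} \operatorname{atan}{\left(\frac{3 s}{2} \right)} - 2 s \operatorname{atan}{\left(\frac{3 s}{2} \right)} + \frac{4 \operatorname{atan}{\left(\frac{3 s}{2} \right)}}{3} + \frac{1}{2}.
Check: d/ds[- 16 s^{3} \operatorname{atan}{\left(\frac{3 s}{2} \right)} - 5 s^{2} \operatorname{atan}{\left(\frac{3 s}{2} \right)} - 2 s \operatorname{atan}{\left(\frac{3 s}{2} \right)} + \frac{4 \operatorname{atan}{\left(\frac{3 s}{2} \right)}}{3} + \frac{1}{2}] = \frac{- 432 s^{4} \operatorname{atan}{\left(\frac{3 s}{2} \right)} - 90 s^{3} \operatorname{atan}{\left(\frac{3 s}{2} \right)} - 96 s^{3} - 210 s^{2} \operatorname{atan}{\left(\frac{3 s}{2} \right)} - 30 s^{2} - 40 s \operatorname{atan}{\left(\frac{3 s}{2} \right)} - 12 s - 8 \operatorname{atan}{\left(\frac{3 s}{2} \right)} + 8}{9 s^{2} + 4} = G'(s).

G(s) = - 16 s^{3} \operatorname{atan}{\left(\frac{3 s}{2} \right)} - 5 s^{2} \operatorname{atan}{\left(\frac{3 s}{2} \right)} - 2 s \operatorname{atan}{\left(\frac{3 s}{2} \right)} + \frac{4 \operatorname{atan}{\left(\frac{3 s}{2} \right)}}{3} + \frac{1}{2}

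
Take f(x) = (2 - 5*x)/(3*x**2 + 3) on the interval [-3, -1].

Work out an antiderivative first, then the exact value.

Antiderivative: F(x) = (-5*log(x**2 + 1) + 4*atan(x))/6; value = -5*log(2)/6 - pi/6 + 2*atan(3)/3 + 5*log(10)/6

For F(x) to be correct the identity F'(x) - f(x) = 0 must hold.
F(x) = (-5*log(x**2 + 1) + 4*atan(x))/6 is an antiderivative of f.
Check: d/dx[(-5*log(x**2 + 1) + 4*atan(x))/6] = (2 - 5*x)/(3*x**2 + 3) = f(x).
F(-1) = -5*log(2)/6 - pi/6; F(-3) = -5*log(10)/6 - 2*atan(3)/3.
Integral = F(-1) - F(-3) = -5*log(2)/6 - pi/6 + 2*atan(3)/3 + 5*log(10)/6.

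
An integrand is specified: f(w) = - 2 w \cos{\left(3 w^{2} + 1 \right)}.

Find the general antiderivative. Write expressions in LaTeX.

The substitution u = 3 w^{2} + 1 works: f is exactly (dF/du)*(du/dw) for that inner function.
Check: d/dw[- \frac{\sin{\left(3 w^{2} + 1 \right)}}{3}] = - 2 w \cos{\left(3 w^{2} + 1 \right)} = f(w).

F(w) = - \frac{\sin{\left(3 w^{2} + 1 \right)}}{3} + C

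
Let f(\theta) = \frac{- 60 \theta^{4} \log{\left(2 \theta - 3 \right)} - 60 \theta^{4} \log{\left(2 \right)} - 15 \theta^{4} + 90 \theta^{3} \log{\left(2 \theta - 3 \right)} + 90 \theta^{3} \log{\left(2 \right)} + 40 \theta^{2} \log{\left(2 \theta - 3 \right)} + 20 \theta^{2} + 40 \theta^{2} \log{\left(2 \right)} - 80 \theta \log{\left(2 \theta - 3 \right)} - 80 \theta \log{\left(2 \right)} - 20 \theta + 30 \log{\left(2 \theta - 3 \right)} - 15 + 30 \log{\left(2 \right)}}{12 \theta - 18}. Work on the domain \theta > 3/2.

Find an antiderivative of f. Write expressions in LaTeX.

An antiderivative is F(\theta) = - \frac{5 \theta^{4} \log{\left(4 \theta - 6 \right)}}{4} + \frac{5 \theta^{2} \log{\left(4 \theta - 6 \right)}}{3} - \frac{5 \theta \log{\left(4 \theta - 6 \right)}}{3} - \frac{5 \log{\left(4 \theta - 6 \right)}}{4}.

f has the shape u'v + uv' for u = - \frac{5 \theta^{4}}{4} + \frac{5 \theta^{2}}{3} - \frac{5 \theta}{3} - \frac{5}{4} and v = \log{\left(4 \theta - 6 \right)} — it is the derivative of the product u*v.
Check: d/d\theta[- \frac{5 \theta^{4} \log{\left(4 \theta - 6 \right)}}{4} + \frac{5 \theta^{2} \log{\left(4 \theta - 6 \right)}}{3} - \frac{5 \theta \log{\left(4 \theta - 6 \right)}}{3} - \frac{5 \log{\left(4 \theta - 6 \right)}}{4}] = \frac{- 60 \theta^{4} \log{\left(2 \theta - 3 \right)} - 60 \theta^{4} \log{\left(2 \right)} - 15 \theta^{4} + 90 \theta^{3} \log{\left(2 \theta - 3 \right)} + 90 \theta^{3} \log{\left(2 \right)} + 40 \theta^{2} \log{\left(2 \theta - 3 \right)} + 20 \theta^{2} + 40 \theta^{2} \log{\left(2 \right)} - 80 \theta \log{\left(2 \theta - 3 \right)} - 80 \theta \log{\left(2 \right)} - 20 \theta + 30 \log{\left(2 \theta - 3 \right)} - 15 + 30 \log{\left(2 \right)}}{12 \theta - 18} = f(\theta).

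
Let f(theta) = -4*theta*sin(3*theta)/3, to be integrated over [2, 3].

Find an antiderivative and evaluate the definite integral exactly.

For F(theta) to be correct the identity F'(theta) - f(theta) = 0 must hold.
F(theta) = 4*(3*theta*cos(3*theta) - sin(3*theta))/27 is an antiderivative of f.
Check: d/dtheta[4*(3*theta*cos(3*theta) - sin(3*theta))/27] = -4*theta*sin(3*theta)/3 = f(theta).
F(3) = 4*cos(9)/3 - 4*sin(9)/27; F(2) = -4*sin(6)/27 + 8*cos(6)/9.
Integral = F(3) - F(2) = 4*cos(9)/3 - 8*cos(6)/9 - 4*sin(9)/27 + 4*sin(6)/27.

Antiderivative: F(theta) = 4*(3*theta*cos(3*theta) - sin(3*theta))/27; value = 4*cos(9)/3 - 8*cos(6)/9 - 4*sin(9)/27 + 4*sin(6)/27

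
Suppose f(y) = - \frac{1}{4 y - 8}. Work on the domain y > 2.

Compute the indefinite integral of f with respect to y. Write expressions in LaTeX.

F(y) = - \frac{\log{\left(\frac{3 y}{2} - 3 \right)}}{4} + C

For F(y) to be correct the identity F'(y) - f(y) = 0 must hold.
Check: d/dy[- \frac{\log{\left(\frac{3 y}{2} - 3 \right)}}{4}] = - \frac{1}{4 y - 8} = f(y).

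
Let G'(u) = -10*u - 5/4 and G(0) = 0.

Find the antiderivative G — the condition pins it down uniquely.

G(u) = -5*u**2 - 5*u/4

Whatever form G(u) takes, its d/du must return the stated G'(u).
A general antiderivative is -5*u**2 - 5*u/4 - 1 + C.
The condition gives C = 0 - (-1) = 1.
So G(u) = -5*u**2 - 5*u/4.
Check: d/du[-5*u**2 - 5*u/4] = -10*u - 5/4 = G'(u).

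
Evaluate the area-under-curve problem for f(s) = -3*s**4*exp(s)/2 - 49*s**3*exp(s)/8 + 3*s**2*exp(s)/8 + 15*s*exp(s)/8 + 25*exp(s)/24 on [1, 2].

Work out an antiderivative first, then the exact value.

f has the shape u'v + uv' for u = -3*s**4/2 - s**3/8 + 3*s**2/4 + 3*s/8 + 2/3 and v = exp(s) — it is the derivative of the product u*v.
F(s) = (-36*s**4 - 3*s**3 + 18*s**2 + 9*s + 16)*exp(s)/24 is an antiderivative of f.
Check: d/ds[(-36*s**4 - 3*s**3 + 18*s**2 + 9*s + 16)*exp(s)/24] = -3*s**4*exp(s)/2 - 49*s**3*exp(s)/8 + 3*s**2*exp(s)/8 + 15*s*exp(s)/8 + 25*exp(s)/24 = f(s).
F(2) = -247*exp(2)/12; F(1) = exp(1)/6.
Integral = F(2) - F(1) = -247*exp(2)/12 - exp(1)/6.

Antiderivative: F(s) = (-36*s**4 - 3*s**3 + 18*s**2 + 9*s + 16)*exp(s)/24; value = -247*exp(2)/12 - exp(1)/6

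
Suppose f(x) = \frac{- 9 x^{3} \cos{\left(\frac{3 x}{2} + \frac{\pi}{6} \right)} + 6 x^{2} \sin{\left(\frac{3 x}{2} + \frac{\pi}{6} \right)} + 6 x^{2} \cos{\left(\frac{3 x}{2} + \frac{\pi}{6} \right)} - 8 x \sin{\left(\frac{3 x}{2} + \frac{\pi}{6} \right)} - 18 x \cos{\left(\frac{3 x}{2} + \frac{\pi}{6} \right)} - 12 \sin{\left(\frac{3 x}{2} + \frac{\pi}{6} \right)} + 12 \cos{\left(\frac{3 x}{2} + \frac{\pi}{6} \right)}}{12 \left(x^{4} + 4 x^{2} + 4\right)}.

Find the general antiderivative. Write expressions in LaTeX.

A candidate is checked by its d/dx: the result must match f(x).
Check: d/dx[- \frac{\left(2 x - \frac{4}{3}\right) \sin{\left(\frac{3 x}{2} + \frac{\pi}{6} \right)}}{4 \left(x^{2} + 2\right)}] = \frac{- 9 x^{3} \cos{\left(\frac{3 x}{2} + \frac{\pi}{6} \right)} + 6 x^{2} \sin{\left(\frac{3 x}{2} + \frac{\pi}{6} \right)} + 6 x^{2} \cos{\left(\frac{3 x}{2} + \frac{\pi}{6} \right)} - 8 x \sin{\left(\frac{3 x}{2} + \frac{\pi}{6} \right)} - 18 x \cos{\left(\frac{3 x}{2} + \frac{\pi}{6} \right)} - 12 \sin{\left(\frac{3 x}{2} + \frac{\pi}{6} \right)} + 12 \cos{\left(\frac{3 x}{2} + \frac{\pi}{6} \right)}}{12 x^{4} + 48 x^{2} + 48}, which equals f(x).

F(x) = - \frac{\left(2 x - \frac{4}{3}\right) \sin{\left(\frac{3 x}{2} + \frac{\pi}{6} \right)}}{4 \left(x^{2} + 2\right)} + C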